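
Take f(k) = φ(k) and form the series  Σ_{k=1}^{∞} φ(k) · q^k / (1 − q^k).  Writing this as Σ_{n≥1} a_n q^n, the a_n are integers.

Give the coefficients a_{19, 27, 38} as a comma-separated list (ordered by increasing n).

q^19  k|19↦φ(k): 19:18 1:1  a_19=19
d|27:{27,9,3,1}  Σφ=18+6+2+1=27
q^38  k|38↦φ(k): 1:1 2:1 19:18 38:18  a_38=38

19, 27, 38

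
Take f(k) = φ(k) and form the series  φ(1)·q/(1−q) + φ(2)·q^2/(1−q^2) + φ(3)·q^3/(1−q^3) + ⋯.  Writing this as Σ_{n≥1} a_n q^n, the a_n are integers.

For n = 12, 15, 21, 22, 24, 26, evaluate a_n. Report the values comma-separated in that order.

d|12:{12,6,4,3,2,1}  Σφ=4+2+2+2+1+1=12
d|15:{15,5,3,1}  Σφ=8+4+2+1=15
q^21  k|21↦φ(k): 21:12 7:6 3:2 1:1  a_21=21
d|22:{1,2,11,22}  Σφ=1+1+10+10=22
n=24: 24·1 12·2 8·3 6·4 4·6 3·8 2·12 1·24  φ→[8+4+4+2+2+2+1+1]=24
n=26: 26·1 13·2 2·13 1·26  φ→[12+12+1+1]=26

12, 15, 21, 22, 24, 26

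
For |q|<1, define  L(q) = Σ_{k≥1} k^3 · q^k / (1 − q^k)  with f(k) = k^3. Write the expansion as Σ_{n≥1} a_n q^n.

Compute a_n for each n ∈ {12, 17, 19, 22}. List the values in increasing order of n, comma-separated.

n=12: 12·1 6·2 4·3 3·4 2·6 1·12  f→[1728+216+64+27+8+1]=2044
q^17  k|17↦f(k): 1:1 17:4913  a_17=4914
n=19: 1·19 19·1  f→[1+6859]=6860
q^22  k|22↦f(k): 22:10648 11:1331 2:8 1:1  a_22=11988

2044, 4914, 6860, 11988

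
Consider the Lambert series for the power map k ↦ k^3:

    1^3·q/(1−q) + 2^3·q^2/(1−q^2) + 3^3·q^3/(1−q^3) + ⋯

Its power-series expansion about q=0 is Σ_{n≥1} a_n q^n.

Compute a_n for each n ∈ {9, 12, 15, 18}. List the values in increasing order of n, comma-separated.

d|9:{1,3,9}  Σf=1+27+729=757
d|12:{1,2,3,4,6,12}  Σf=1+8+27+64+216+1728=2044
n=15: 15·1 5·3 3·5 1·15  f→[3375+125+27+1]=3528
q^18  k|18↦f(k): 18:5832 9:729 6:216 3:27 2:8 1:1  a_18=6813

757, 2044, 3528, 6813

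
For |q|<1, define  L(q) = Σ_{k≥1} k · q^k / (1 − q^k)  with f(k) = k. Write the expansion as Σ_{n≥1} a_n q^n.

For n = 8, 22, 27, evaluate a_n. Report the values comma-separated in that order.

15, 36, 40

n=8: 1·8 2·4 4·2 8·1  f→[1+2+4+8]=15
q^22  k|22↦f(k): 22:22 11:11 2:2 1:1  a_22=36
q^27  k|27↦f(k): 1:1 3:3 9:9 27:27  a_27=40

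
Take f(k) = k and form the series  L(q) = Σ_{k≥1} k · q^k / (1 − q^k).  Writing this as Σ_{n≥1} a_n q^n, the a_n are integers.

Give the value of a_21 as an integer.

a_21 = 32

d|21:{21,7,3,1}  Σf=21+7+3+1=32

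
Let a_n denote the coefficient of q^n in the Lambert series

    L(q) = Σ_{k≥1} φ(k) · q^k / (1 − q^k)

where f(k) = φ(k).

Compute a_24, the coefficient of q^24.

q^24  k|24↦φ(k): 1:1 2:1 3:2 4:2 6:2 8:4 12:4 24:8  a_24=24

a_24 = 24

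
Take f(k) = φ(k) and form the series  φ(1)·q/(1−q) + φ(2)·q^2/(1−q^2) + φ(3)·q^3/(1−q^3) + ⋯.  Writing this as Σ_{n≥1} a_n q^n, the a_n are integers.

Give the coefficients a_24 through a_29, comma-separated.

d|24:{1,2,3,4,6,8,12,24}  Σφ=1+1+2+2+2+4+4+8=24
n=25: 1·25 5·5 25·1  φ→[1+4+20]=25
q^26  k|26↦φ(k): 1:1 2:1 13:12 26:12  a_26=26
d|27:{1,3,9,27}  Σφ=1+2+6+18=27
n=28: 1·28 2·14 4·7 7·4 14·2 28·1  φ→[1+1+2+6+6+12]=28
q^29  k|29↦φ(k): 1:1 29:28  a_29=29

24, 25, 26, 27, 28, 29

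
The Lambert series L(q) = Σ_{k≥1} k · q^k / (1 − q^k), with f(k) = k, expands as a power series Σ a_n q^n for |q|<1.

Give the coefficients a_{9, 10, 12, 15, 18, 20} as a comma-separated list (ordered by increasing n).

13, 18, 28, 24, 39, 42

n=9: 1·9 3·3 9·1  f→[1+3+9]=13
n=10: 10·1 5·2 2·5 1·10  f→[10+5+2+1]=18
q^12  k|12↦f(k): 12:12 6:6 4:4 3:3 2:2 1:1  a_12=28
[q^15] f(15)=15,f(5)=5,f(3)=3,f(1)=1 ⇒ 24
d|18:{18,9,6,3,2,1}  Σf=18+9+6+3+2+1=39
d|20:{1,2,4,5,10,20}  Σf=1+2+4+5+10+20=42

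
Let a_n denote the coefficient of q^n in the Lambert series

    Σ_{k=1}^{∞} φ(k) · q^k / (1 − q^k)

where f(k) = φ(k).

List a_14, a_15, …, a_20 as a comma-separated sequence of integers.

[q^14] φ(14)=6,φ(7)=6,φ(2)=1,φ(1)=1 ⇒ 14
[q^15] φ(1)=1,φ(3)=2,φ(5)=4,φ(15)=8 ⇒ 15
q^16  k|16↦φ(k): 16:8 8:4 4:2 2:1 1:1  a_16=16
q^17  k|17↦φ(k): 1:1 17:16  a_17=17
n=18: 18·1 9·2 6·3 3·6 2·9 1·18  φ→[6+6+2+2+1+1]=18
[q^19] φ(1)=1,φ(19)=18 ⇒ 19
[q^20] φ(1)=1,φ(2)=1,φ(4)=2,φ(5)=4,φ(10)=4,φ(20)=8 ⇒ 20

14, 15, 16, 17, 18, 19, 20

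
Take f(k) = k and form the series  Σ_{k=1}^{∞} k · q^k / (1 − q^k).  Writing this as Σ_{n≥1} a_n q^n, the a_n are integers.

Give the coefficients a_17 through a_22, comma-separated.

18, 39, 20, 42, 32, 36

n=17: 1·17 17·1  f→[1+17]=18
[q^18] f(18)=18,f(9)=9,f(6)=6,f(3)=3,f(2)=2,f(1)=1 ⇒ 39
d|19:{1,19}  Σf=1+19=20
n=20: 20·1 10·2 5·4 4·5 2·10 1·20  f→[20+10+5+4+2+1]=42
n=21: 21·1 7·3 3·7 1·21  f→[21+7+3+1]=32
d|22:{22,11,2,1}  Σf=22+11+2+1=36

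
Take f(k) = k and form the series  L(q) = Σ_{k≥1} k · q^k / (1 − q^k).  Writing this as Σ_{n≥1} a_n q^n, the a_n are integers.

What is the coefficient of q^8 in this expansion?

a_8 = 15

[q^8] f(8)=8,f(4)=4,f(2)=2,f(1)=1 ⇒ 15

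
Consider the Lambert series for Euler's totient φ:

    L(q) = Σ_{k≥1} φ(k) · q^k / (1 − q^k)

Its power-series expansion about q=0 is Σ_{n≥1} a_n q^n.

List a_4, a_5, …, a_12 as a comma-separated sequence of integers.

n=4: 4·1 2·2 1·4  φ→[2+1+1]=4
q^5  k|5↦φ(k): 1:1 5:4  a_5=5
[q^6] φ(1)=1,φ(2)=1,φ(3)=2,φ(6)=2 ⇒ 6
n=7: 1·7 7·1  φ→[1+6]=7
[q^8] φ(8)=4,φ(4)=2,φ(2)=1,φ(1)=1 ⇒ 8
q^9  k|9↦φ(k): 9:6 3:2 1:1  a_9=9
q^10  k|10↦φ(k): 1:1 2:1 5:4 10:4  a_10=10
d|11:{1,11}  Σφ=1+10=11
q^12  k|12↦φ(k): 1:1 2:1 3:2 4:2 6:2 12:4  a_12=12

4, 5, 6, 7, 8, 9, 10, 11, 12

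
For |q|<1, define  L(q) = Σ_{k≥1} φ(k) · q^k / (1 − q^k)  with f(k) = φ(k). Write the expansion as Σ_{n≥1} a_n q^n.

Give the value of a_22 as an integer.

d|22:{1,2,11,22}  Σφ=1+1+10+10=22

a_22 = 22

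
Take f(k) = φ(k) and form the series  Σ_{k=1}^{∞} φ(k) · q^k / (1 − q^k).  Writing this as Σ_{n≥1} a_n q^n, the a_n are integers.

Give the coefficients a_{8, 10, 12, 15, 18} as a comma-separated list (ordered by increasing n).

d|8:{1,2,4,8}  Σφ=1+1+2+4=8
[q^10] φ(10)=4,φ(5)=4,φ(2)=1,φ(1)=1 ⇒ 10
q^12  k|12↦φ(k): 12:4 6:2 4:2 3:2 2:1 1:1  a_12=12
[q^15] φ(15)=8,φ(5)=4,φ(3)=2,φ(1)=1 ⇒ 15
d|18:{18,9,6,3,2,1}  Σφ=6+6+2+2+1+1=18

8, 10, 12, 15, 18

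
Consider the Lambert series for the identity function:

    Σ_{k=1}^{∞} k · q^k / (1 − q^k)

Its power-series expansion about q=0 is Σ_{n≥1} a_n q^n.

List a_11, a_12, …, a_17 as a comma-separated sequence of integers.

[q^11] f(11)=11,f(1)=1 ⇒ 12
n=12: 1·12 2·6 3·4 4·3 6·2 12·1  f→[1+2+3+4+6+12]=28
n=13: 13·1 1·13  f→[13+1]=14
d|14:{1,2,7,14}  Σf=1+2+7+14=24
q^15  k|15↦f(k): 1:1 3:3 5:5 15:15  a_15=24
d|16:{1,2,4,8,16}  Σf=1+2+4+8+16=31
d|17:{17,1}  Σf=17+1=18

12, 28, 14, 24, 24, 31, 18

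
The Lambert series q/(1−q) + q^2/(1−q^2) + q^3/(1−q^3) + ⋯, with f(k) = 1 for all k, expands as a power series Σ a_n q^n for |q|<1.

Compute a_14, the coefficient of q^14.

a_14 = 4

n=14: 1·14 2·7 7·2 14·1  f→[1+1+1+1]=4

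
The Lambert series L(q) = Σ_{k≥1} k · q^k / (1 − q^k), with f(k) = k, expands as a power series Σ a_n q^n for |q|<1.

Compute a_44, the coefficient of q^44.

a_44 = 84

q^44  k|44↦f(k): 44:44 22:22 11:11 4:4 2:2 1:1  a_44=84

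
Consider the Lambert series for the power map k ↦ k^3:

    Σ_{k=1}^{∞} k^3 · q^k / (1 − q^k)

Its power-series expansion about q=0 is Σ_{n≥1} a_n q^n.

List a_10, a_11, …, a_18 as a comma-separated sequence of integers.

1134, 1332, 2044, 2198, 3096, 3528, 4681, 4914, 6813

q^10  k|10↦f(k): 1:1 2:8 5:125 10:1000  a_10=1134
[q^11] f(1)=1,f(11)=1331 ⇒ 1332
n=12: 1·12 2·6 3·4 4·3 6·2 12·1  f→[1+8+27+64+216+1728]=2044
q^13  k|13↦f(k): 13:2197 1:1  a_13=2198
[q^14] f(14)=2744,f(7)=343,f(2)=8,f(1)=1 ⇒ 3096
q^15  k|15↦f(k): 1:1 3:27 5:125 15:3375  a_15=3528
[q^16] f(16)=4096,f(8)=512,f(4)=64,f(2)=8,f(1)=1 ⇒ 4681
[q^17] f(17)=4913,f(1)=1 ⇒ 4914
d|18:{1,2,3,6,9,18}  Σf=1+8+27+216+729+5832=6813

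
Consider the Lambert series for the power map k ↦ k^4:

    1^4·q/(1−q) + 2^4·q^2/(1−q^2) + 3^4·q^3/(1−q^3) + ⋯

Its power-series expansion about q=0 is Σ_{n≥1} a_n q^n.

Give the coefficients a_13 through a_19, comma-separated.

[q^13] f(1)=1,f(13)=28561 ⇒ 28562
q^14  k|14↦f(k): 1:1 2:16 7:2401 14:38416  a_14=40834
[q^15] f(15)=50625,f(5)=625,f(3)=81,f(1)=1 ⇒ 51332
q^16  k|16↦f(k): 16:65536 8:4096 4:256 2:16 1:1  a_16=69905
[q^17] f(17)=83521,f(1)=1 ⇒ 83522
d|18:{18,9,6,3,2,1}  Σf=104976+6561+1296+81+16+1=112931
[q^19] f(1)=1,f(19)=130321 ⇒ 130322

28562, 40834, 51332, 69905, 83522, 112931, 130322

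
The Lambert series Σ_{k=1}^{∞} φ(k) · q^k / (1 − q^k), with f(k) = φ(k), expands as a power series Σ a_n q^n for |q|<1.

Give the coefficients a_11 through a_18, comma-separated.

[q^11] φ(1)=1,φ(11)=10 ⇒ 11
[q^12] φ(1)=1,φ(2)=1,φ(3)=2,φ(4)=2,φ(6)=2,φ(12)=4 ⇒ 12
n=13: 13·1 1·13  φ→[12+1]=13
[q^14] φ(1)=1,φ(2)=1,φ(7)=6,φ(14)=6 ⇒ 14
n=15: 1·15 3·5 5·3 15·1  φ→[1+2+4+8]=15
n=16: 16·1 8·2 4·4 2·8 1·16  φ→[8+4+2+1+1]=16
q^17  k|17↦φ(k): 1:1 17:16  a_17=17
n=18: 1·18 2·9 3·6 6·3 9·2 18·1  φ→[1+1+2+2+6+6]=18

11, 12, 13, 14, 15, 16, 17, 18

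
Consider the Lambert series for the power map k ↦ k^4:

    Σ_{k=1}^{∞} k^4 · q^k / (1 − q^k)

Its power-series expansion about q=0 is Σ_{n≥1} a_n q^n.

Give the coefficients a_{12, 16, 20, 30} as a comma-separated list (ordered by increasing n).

n=12: 1·12 2·6 3·4 4·3 6·2 12·1  f→[1+16+81+256+1296+20736]=22386
n=16: 16·1 8·2 4·4 2·8 1·16  f→[65536+4096+256+16+1]=69905
d|20:{1,2,4,5,10,20}  Σf=1+16+256+625+10000+160000=170898
n=30: 1·30 2·15 3·10 5·6 6·5 10·3 15·2 30·1  f→[1+16+81+625+1296+10000+50625+810000]=872644

22386, 69905, 170898, 872644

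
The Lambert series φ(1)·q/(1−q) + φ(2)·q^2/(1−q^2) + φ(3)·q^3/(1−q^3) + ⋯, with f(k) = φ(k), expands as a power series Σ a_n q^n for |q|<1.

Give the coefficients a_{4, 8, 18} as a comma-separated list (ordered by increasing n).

n=4: 4·1 2·2 1·4  φ→[2+1+1]=4
n=8: 1·8 2·4 4·2 8·1  φ→[1+1+2+4]=8
[q^18] φ(18)=6,φ(9)=6,φ(6)=2,φ(3)=2,φ(2)=1,φ(1)=1 ⇒ 18

4, 8, 18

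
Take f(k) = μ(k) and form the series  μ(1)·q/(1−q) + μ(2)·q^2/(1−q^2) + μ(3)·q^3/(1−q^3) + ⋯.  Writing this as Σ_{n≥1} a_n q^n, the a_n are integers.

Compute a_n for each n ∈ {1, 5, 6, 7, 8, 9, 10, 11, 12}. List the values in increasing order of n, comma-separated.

1, 0, 0, 0, 0, 0, 0, 0, 0

d|1:{1}  Σμ=1=1
[q^5] μ(1)=1,μ(5)=-1 ⇒ 0
n=6: 1·6 2·3 3·2 6·1  μ→[1+(-1)+(-1)+1]=0
q^7  k|7↦μ(k): 1:1 7:-1  a_7=0
n=8: 1·8 2·4 4·2 8·1  μ→[1+(-1)+0+0]=0
[q^9] μ(9)=0,μ(3)=-1,μ(1)=1 ⇒ 0
q^10  k|10↦μ(k): 1:1 2:-1 5:-1 10:1  a_10=0
d|11:{1,11}  Σμ=1+(-1)=0
q^12  k|12↦μ(k): 1:1 2:-1 3:-1 4:0 6:1 12:0  a_12=0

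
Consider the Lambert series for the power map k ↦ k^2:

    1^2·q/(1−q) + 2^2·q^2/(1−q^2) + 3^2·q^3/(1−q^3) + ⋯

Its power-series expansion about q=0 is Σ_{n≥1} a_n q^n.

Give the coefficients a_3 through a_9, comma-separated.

10, 21, 26, 50, 50, 85, 91

[q^3] f(3)=9,f(1)=1 ⇒ 10
[q^4] f(4)=16,f(2)=4,f(1)=1 ⇒ 21
q^5  k|5↦f(k): 1:1 5:25  a_5=26
q^6  k|6↦f(k): 6:36 3:9 2:4 1:1  a_6=50
d|7:{7,1}  Σf=49+1=50
d|8:{8,4,2,1}  Σf=64+16+4+1=85
n=9: 1·9 3·3 9·1  f→[1+9+81]=91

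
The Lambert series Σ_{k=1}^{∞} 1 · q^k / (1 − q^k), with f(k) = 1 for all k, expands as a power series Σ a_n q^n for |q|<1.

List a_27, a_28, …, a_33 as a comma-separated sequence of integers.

[q^27] f(1)=1,f(3)=1,f(9)=1,f(27)=1 ⇒ 4
n=28: 1·28 2·14 4·7 7·4 14·2 28·1  f→[1+1+1+1+1+1]=6
n=29: 29·1 1·29  f→[1+1]=2
q^30  k|30↦f(k): 1:1 2:1 3:1 5:1 6:1 10:1 15:1 30:1  a_30=8
[q^31] f(1)=1,f(31)=1 ⇒ 2
d|32:{32,16,8,4,2,1}  Σf=1+1+1+1+1+1=6
n=33: 33·1 11·3 3·11 1·33  f→[1+1+1+1]=4

4, 6, 2, 8, 2, 6, 4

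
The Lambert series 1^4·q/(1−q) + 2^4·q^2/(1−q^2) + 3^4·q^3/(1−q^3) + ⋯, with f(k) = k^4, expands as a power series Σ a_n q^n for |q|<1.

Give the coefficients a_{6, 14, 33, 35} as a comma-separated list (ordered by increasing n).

d|6:{6,3,2,1}  Σf=1296+81+16+1=1394
q^14  k|14↦f(k): 14:38416 7:2401 2:16 1:1  a_14=40834
[q^33] f(1)=1,f(3)=81,f(11)=14641,f(33)=1185921 ⇒ 1200644
[q^35] f(1)=1,f(5)=625,f(7)=2401,f(35)=1500625 ⇒ 1503652

1394, 40834, 1200644, 1503652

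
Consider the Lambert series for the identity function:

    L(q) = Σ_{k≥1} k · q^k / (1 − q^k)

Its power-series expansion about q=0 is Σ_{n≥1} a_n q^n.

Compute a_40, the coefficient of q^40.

n=40: 1·40 2·20 4·10 5·8 8·5 10·4 20·2 40·1  f→[1+2+4+5+8+10+20+40]=90

a_40 = 90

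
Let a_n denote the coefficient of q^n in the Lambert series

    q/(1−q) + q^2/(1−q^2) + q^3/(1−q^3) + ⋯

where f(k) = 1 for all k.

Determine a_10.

d|10:{1,2,5,10}  Σf=1+1+1+1=4

a_10 = 4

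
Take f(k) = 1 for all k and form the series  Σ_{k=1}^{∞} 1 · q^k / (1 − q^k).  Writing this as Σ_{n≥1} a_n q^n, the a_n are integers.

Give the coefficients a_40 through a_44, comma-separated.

8, 2, 8, 2, 6

q^40  k|40↦f(k): 1:1 2:1 4:1 5:1 8:1 10:1 20:1 40:1  a_40=8
q^41  k|41↦f(k): 1:1 41:1  a_41=2
n=42: 42·1 21·2 14·3 7·6 6·7 3·14 2·21 1·42  f→[1+1+1+1+1+1+1+1]=8
[q^43] f(1)=1,f(43)=1 ⇒ 2
[q^44] f(1)=1,f(2)=1,f(4)=1,f(11)=1,f(22)=1,f(44)=1 ⇒ 6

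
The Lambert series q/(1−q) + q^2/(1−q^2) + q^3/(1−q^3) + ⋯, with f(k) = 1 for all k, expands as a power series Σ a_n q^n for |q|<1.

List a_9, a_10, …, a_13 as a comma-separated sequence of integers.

d|9:{1,3,9}  Σf=1+1+1=3
n=10: 1·10 2·5 5·2 10·1  f→[1+1+1+1]=4
d|11:{1,11}  Σf=1+1=2
n=12: 12·1 6·2 4·3 3·4 2·6 1·12  f→[1+1+1+1+1+1]=6
d|13:{1,13}  Σf=1+1=2

3, 4, 2, 6, 2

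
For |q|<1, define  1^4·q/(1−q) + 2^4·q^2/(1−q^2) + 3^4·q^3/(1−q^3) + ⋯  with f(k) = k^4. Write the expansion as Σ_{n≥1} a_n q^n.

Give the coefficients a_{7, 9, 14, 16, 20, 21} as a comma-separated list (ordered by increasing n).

2402, 6643, 40834, 69905, 170898, 196964

q^7  k|7↦f(k): 7:2401 1:1  a_7=2402
[q^9] f(1)=1,f(3)=81,f(9)=6561 ⇒ 6643
q^14  k|14↦f(k): 14:38416 7:2401 2:16 1:1  a_14=40834
[q^16] f(16)=65536,f(8)=4096,f(4)=256,f(2)=16,f(1)=1 ⇒ 69905
q^20  k|20↦f(k): 1:1 2:16 4:256 5:625 10:10000 20:160000  a_20=170898
[q^21] f(1)=1,f(3)=81,f(7)=2401,f(21)=194481 ⇒ 196964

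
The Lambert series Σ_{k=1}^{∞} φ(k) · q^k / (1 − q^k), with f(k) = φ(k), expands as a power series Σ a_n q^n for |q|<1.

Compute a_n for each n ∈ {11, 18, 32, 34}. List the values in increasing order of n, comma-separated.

d|11:{1,11}  Σφ=1+10=11
n=18: 1·18 2·9 3·6 6·3 9·2 18·1  φ→[1+1+2+2+6+6]=18
[q^32] φ(1)=1,φ(2)=1,φ(4)=2,φ(8)=4,φ(16)=8,φ(32)=16 ⇒ 32
q^34  k|34↦φ(k): 1:1 2:1 17:16 34:16  a_34=34

11, 18, 32, 34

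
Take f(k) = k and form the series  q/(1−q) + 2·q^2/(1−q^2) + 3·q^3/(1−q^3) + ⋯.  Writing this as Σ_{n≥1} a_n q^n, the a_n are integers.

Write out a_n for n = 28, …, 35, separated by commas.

56, 30, 72, 32, 63, 48, 54, 48

n=28: 28·1 14·2 7·4 4·7 2·14 1·28  f→[28+14+7+4+2+1]=56
d|29:{1,29}  Σf=1+29=30
d|30:{30,15,10,6,5,3,2,1}  Σf=30+15+10+6+5+3+2+1=72
q^31  k|31↦f(k): 31:31 1:1  a_31=32
n=32: 32·1 16·2 8·4 4·8 2·16 1·32  f→[32+16+8+4+2+1]=63
[q^33] f(33)=33,f(11)=11,f(3)=3,f(1)=1 ⇒ 48
[q^34] f(1)=1,f(2)=2,f(17)=17,f(34)=34 ⇒ 54
[q^35] f(35)=35,f(7)=7,f(5)=5,f(1)=1 ⇒ 48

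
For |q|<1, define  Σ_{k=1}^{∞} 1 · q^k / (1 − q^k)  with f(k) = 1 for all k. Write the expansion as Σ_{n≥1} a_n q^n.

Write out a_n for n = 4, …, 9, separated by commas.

q^4  k|4↦f(k): 1:1 2:1 4:1  a_4=3
d|5:{5,1}  Σf=1+1=2
n=6: 6·1 3·2 2·3 1·6  f→[1+1+1+1]=4
d|7:{7,1}  Σf=1+1=2
n=8: 1·8 2·4 4·2 8·1  f→[1+1+1+1]=4
d|9:{9,3,1}  Σf=1+1+1=3

3, 2, 4, 2, 4, 3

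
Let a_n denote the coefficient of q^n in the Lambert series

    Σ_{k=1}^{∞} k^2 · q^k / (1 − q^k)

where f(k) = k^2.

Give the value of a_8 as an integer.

a_8 = 85

d|8:{8,4,2,1}  Σf=64+16+4+1=85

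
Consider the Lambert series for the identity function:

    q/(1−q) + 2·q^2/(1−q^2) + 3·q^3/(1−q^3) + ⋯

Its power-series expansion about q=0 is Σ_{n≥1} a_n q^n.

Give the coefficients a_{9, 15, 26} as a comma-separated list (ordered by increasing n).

q^9  k|9↦f(k): 9:9 3:3 1:1  a_9=13
q^15  k|15↦f(k): 15:15 5:5 3:3 1:1  a_15=24
d|26:{1,2,13,26}  Σf=1+2+13+26=42

13, 24, 42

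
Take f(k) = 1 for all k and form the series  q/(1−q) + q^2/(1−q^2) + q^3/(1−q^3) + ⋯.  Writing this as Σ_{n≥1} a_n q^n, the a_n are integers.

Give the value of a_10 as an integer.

a_10 = 4

d|10:{1,2,5,10}  Σf=1+1+1+1=4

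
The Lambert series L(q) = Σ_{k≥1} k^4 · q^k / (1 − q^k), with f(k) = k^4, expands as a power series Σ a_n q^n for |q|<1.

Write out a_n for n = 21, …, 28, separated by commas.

n=21: 21·1 7·3 3·7 1·21  f→[194481+2401+81+1]=196964
d|22:{1,2,11,22}  Σf=1+16+14641+234256=248914
n=23: 1·23 23·1  f→[1+279841]=279842
[q^24] f(24)=331776,f(12)=20736,f(8)=4096,f(6)=1296,f(4)=256,f(3)=81,f(2)=16,f(1)=1 ⇒ 358258
[q^25] f(25)=390625,f(5)=625,f(1)=1 ⇒ 391251
q^26  k|26↦f(k): 26:456976 13:28561 2:16 1:1  a_26=485554
d|27:{1,3,9,27}  Σf=1+81+6561+531441=538084
d|28:{28,14,7,4,2,1}  Σf=614656+38416+2401+256+16+1=655746

196964, 248914, 279842, 358258, 391251, 485554, 538084, 655746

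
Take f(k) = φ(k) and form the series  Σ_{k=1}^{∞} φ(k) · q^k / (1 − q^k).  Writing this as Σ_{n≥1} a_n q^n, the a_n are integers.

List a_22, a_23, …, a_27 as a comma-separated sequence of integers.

[q^22] φ(1)=1,φ(2)=1,φ(11)=10,φ(22)=10 ⇒ 22
[q^23] φ(1)=1,φ(23)=22 ⇒ 23
d|24:{1,2,3,4,6,8,12,24}  Σφ=1+1+2+2+2+4+4+8=24
q^25  k|25↦φ(k): 25:20 5:4 1:1  a_25=25
q^26  k|26↦φ(k): 26:12 13:12 2:1 1:1  a_26=26
d|27:{1,3,9,27}  Σφ=1+2+6+18=27

22, 23, 24, 25, 26, 27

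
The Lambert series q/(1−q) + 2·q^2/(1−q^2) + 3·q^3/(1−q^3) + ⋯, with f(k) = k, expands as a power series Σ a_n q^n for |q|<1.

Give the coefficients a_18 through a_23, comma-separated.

q^18  k|18↦f(k): 1:1 2:2 3:3 6:6 9:9 18:18  a_18=39
[q^19] f(1)=1,f(19)=19 ⇒ 20
d|20:{1,2,4,5,10,20}  Σf=1+2+4+5+10+20=42
n=21: 21·1 7·3 3·7 1·21  f→[21+7+3+1]=32
q^22  k|22↦f(k): 22:22 11:11 2:2 1:1  a_22=36
n=23: 1·23 23·1  f→[1+23]=24

39, 20, 42, 32, 36, 24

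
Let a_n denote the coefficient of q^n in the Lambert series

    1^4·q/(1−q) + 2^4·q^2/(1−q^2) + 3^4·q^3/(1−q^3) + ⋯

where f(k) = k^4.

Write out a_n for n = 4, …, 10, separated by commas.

273, 626, 1394, 2402, 4369, 6643, 10642

d|4:{4,2,1}  Σf=256+16+1=273
[q^5] f(5)=625,f(1)=1 ⇒ 626
q^6  k|6↦f(k): 6:1296 3:81 2:16 1:1  a_6=1394
d|7:{7,1}  Σf=2401+1=2402
[q^8] f(1)=1,f(2)=16,f(4)=256,f(8)=4096 ⇒ 4369
d|9:{9,3,1}  Σf=6561+81+1=6643
[q^10] f(10)=10000,f(5)=625,f(2)=16,f(1)=1 ⇒ 10642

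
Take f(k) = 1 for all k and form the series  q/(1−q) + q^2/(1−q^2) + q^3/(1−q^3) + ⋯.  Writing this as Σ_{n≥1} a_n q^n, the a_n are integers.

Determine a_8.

q^8  k|8↦f(k): 8:1 4:1 2:1 1:1  a_8=4

a_8 = 4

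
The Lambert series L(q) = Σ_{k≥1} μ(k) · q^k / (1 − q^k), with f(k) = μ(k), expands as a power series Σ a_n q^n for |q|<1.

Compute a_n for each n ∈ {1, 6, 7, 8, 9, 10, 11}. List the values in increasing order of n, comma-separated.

1, 0, 0, 0, 0, 0, 0

n=1: 1·1  μ→[1]=1
n=6: 1·6 2·3 3·2 6·1  μ→[1+(-1)+(-1)+1]=0
q^7  k|7↦μ(k): 1:1 7:-1  a_7=0
[q^8] μ(8)=0,μ(4)=0,μ(2)=-1,μ(1)=1 ⇒ 0
[q^9] μ(1)=1,μ(3)=-1,μ(9)=0 ⇒ 0
n=10: 1·10 2·5 5·2 10·1  μ→[1+(-1)+(-1)+1]=0
n=11: 1·11 11·1  μ→[1+(-1)]=0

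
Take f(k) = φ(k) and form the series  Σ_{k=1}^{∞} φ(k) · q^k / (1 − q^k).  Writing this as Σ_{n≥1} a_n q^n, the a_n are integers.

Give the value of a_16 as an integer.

q^16  k|16↦φ(k): 16:8 8:4 4:2 2:1 1:1  a_16=16

a_16 = 16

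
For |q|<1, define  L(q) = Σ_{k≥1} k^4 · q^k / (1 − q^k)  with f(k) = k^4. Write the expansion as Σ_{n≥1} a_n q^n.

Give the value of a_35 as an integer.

a_35 = 1503652

[q^35] f(1)=1,f(5)=625,f(7)=2401,f(35)=1500625 ⇒ 1503652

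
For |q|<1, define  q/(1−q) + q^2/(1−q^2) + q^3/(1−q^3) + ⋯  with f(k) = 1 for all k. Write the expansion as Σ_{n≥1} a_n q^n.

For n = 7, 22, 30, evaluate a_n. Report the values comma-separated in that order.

2, 4, 8

[q^7] f(1)=1,f(7)=1 ⇒ 2
d|22:{22,11,2,1}  Σf=1+1+1+1=4
[q^30] f(1)=1,f(2)=1,f(3)=1,f(5)=1,f(6)=1,f(10)=1,f(15)=1,f(30)=1 ⇒ 8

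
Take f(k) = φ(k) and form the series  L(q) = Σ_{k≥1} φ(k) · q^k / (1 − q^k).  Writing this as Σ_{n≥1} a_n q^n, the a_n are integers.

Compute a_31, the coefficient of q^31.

q^31  k|31↦φ(k): 31:30 1:1  a_31=31

a_31 = 31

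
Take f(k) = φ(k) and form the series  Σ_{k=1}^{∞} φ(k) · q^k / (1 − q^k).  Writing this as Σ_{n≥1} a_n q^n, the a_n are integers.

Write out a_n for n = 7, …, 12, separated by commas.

n=7: 7·1 1·7  φ→[6+1]=7
[q^8] φ(1)=1,φ(2)=1,φ(4)=2,φ(8)=4 ⇒ 8
d|9:{9,3,1}  Σφ=6+2+1=9
q^10  k|10↦φ(k): 10:4 5:4 2:1 1:1  a_10=10
n=11: 1·11 11·1  φ→[1+10]=11
n=12: 1·12 2·6 3·4 4·3 6·2 12·1  φ→[1+1+2+2+2+4]=12

7, 8, 9, 10, 11, 12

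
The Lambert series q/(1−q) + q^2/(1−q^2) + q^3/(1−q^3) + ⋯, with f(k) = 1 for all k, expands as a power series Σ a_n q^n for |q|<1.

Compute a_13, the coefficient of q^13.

q^13  k|13↦f(k): 13:1 1:1  a_13=2

a_13 = 2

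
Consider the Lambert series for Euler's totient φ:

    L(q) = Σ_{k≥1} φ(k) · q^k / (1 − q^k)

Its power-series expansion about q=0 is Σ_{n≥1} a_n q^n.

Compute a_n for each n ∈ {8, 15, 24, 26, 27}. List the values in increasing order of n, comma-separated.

[q^8] φ(8)=4,φ(4)=2,φ(2)=1,φ(1)=1 ⇒ 8
[q^15] φ(15)=8,φ(5)=4,φ(3)=2,φ(1)=1 ⇒ 15
d|24:{24,12,8,6,4,3,2,1}  Σφ=8+4+4+2+2+2+1+1=24
d|26:{26,13,2,1}  Σφ=12+12+1+1=26
[q^27] φ(27)=18,φ(9)=6,φ(3)=2,φ(1)=1 ⇒ 27

8, 15, 24, 26, 27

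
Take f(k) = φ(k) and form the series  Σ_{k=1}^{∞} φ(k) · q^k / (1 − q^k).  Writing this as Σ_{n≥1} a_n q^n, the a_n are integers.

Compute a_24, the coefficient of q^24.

n=24: 24·1 12·2 8·3 6·4 4·6 3·8 2·12 1·24  φ→[8+4+4+2+2+2+1+1]=24

a_24 = 24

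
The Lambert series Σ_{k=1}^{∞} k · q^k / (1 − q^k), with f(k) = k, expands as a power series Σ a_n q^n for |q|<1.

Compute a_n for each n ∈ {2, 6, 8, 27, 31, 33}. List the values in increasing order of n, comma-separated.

3, 12, 15, 40, 32, 48

q^2  k|2↦f(k): 2:2 1:1  a_2=3
n=6: 1·6 2·3 3·2 6·1  f→[1+2+3+6]=12
q^8  k|8↦f(k): 8:8 4:4 2:2 1:1  a_8=15
[q^27] f(1)=1,f(3)=3,f(9)=9,f(27)=27 ⇒ 40
d|31:{1,31}  Σf=1+31=32
q^33  k|33↦f(k): 33:33 11:11 3:3 1:1  a_33=48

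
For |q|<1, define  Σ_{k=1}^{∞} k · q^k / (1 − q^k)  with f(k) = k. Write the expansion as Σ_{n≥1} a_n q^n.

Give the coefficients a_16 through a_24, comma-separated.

31, 18, 39, 20, 42, 32, 36, 24, 60

[q^16] f(16)=16,f(8)=8,f(4)=4,f(2)=2,f(1)=1 ⇒ 31
n=17: 1·17 17·1  f→[1+17]=18
[q^18] f(1)=1,f(2)=2,f(3)=3,f(6)=6,f(9)=9,f(18)=18 ⇒ 39
d|19:{19,1}  Σf=19+1=20
d|20:{1,2,4,5,10,20}  Σf=1+2+4+5+10+20=42
d|21:{1,3,7,21}  Σf=1+3+7+21=32
q^22  k|22↦f(k): 1:1 2:2 11:11 22:22  a_22=36
d|23:{23,1}  Σf=23+1=24
[q^24] f(1)=1,f(2)=2,f(3)=3,f(4)=4,f(6)=6,f(8)=8,f(12)=12,f(24)=24 ⇒ 60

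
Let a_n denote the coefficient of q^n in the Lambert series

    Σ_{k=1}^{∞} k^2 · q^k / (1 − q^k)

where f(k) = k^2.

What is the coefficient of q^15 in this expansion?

[q^15] f(15)=225,f(5)=25,f(3)=9,f(1)=1 ⇒ 260

a_15 = 260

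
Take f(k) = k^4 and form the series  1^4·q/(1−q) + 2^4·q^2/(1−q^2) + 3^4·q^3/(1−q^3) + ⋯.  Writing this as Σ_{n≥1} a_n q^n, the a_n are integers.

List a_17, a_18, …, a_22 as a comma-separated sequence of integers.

83522, 112931, 130322, 170898, 196964, 248914

n=17: 1·17 17·1  f→[1+83521]=83522
n=18: 18·1 9·2 6·3 3·6 2·9 1·18  f→[104976+6561+1296+81+16+1]=112931
n=19: 1·19 19·1  f→[1+130321]=130322
[q^20] f(1)=1,f(2)=16,f(4)=256,f(5)=625,f(10)=10000,f(20)=160000 ⇒ 170898
[q^21] f(21)=194481,f(7)=2401,f(3)=81,f(1)=1 ⇒ 196964
q^22  k|22↦f(k): 1:1 2:16 11:14641 22:234256  a_22=248914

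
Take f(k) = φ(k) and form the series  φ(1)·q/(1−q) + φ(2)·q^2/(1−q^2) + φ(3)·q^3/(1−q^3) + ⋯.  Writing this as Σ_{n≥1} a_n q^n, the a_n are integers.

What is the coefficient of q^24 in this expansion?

d|24:{24,12,8,6,4,3,2,1}  Σφ=8+4+4+2+2+2+1+1=24

a_24 = 24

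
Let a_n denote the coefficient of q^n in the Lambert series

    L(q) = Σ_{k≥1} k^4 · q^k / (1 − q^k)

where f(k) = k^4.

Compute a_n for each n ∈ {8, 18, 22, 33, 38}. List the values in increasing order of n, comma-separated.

4369, 112931, 248914, 1200644, 2215474

q^8  k|8↦f(k): 1:1 2:16 4:256 8:4096  a_8=4369
q^18  k|18↦f(k): 18:104976 9:6561 6:1296 3:81 2:16 1:1  a_18=112931
q^22  k|22↦f(k): 22:234256 11:14641 2:16 1:1  a_22=248914
n=33: 33·1 11·3 3·11 1·33  f→[1185921+14641+81+1]=1200644
[q^38] f(38)=2085136,f(19)=130321,f(2)=16,f(1)=1 ⇒ 2215474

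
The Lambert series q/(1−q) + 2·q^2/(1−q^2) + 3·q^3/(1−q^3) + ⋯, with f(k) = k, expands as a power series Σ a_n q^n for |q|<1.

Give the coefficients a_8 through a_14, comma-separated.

15, 13, 18, 12, 28, 14, 24

d|8:{1,2,4,8}  Σf=1+2+4+8=15
[q^9] f(9)=9,f(3)=3,f(1)=1 ⇒ 13
q^10  k|10↦f(k): 10:10 5:5 2:2 1:1  a_10=18
d|11:{11,1}  Σf=11+1=12
q^12  k|12↦f(k): 1:1 2:2 3:3 4:4 6:6 12:12  a_12=28
d|13:{13,1}  Σf=13+1=14
n=14: 1·14 2·7 7·2 14·1  f→[1+2+7+14]=24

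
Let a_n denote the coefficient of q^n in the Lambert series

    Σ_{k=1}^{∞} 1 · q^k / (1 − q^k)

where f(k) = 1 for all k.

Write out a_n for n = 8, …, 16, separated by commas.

n=8: 1·8 2·4 4·2 8·1  f→[1+1+1+1]=4
n=9: 9·1 3·3 1·9  f→[1+1+1]=3
d|10:{10,5,2,1}  Σf=1+1+1+1=4
d|11:{1,11}  Σf=1+1=2
n=12: 1·12 2·6 3·4 4·3 6·2 12·1  f→[1+1+1+1+1+1]=6
q^13  k|13↦f(k): 1:1 13:1  a_13=2
q^14  k|14↦f(k): 14:1 7:1 2:1 1:1  a_14=4
[q^15] f(15)=1,f(5)=1,f(3)=1,f(1)=1 ⇒ 4
d|16:{1,2,4,8,16}  Σf=1+1+1+1+1=5

4, 3, 4, 2, 6, 2, 4, 4, 5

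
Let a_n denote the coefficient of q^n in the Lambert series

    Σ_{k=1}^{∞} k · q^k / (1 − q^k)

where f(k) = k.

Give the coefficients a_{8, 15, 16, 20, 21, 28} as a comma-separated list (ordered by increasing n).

15, 24, 31, 42, 32, 56

n=8: 1·8 2·4 4·2 8·1  f→[1+2+4+8]=15
d|15:{1,3,5,15}  Σf=1+3+5+15=24
q^16  k|16↦f(k): 1:1 2:2 4:4 8:8 16:16  a_16=31
[q^20] f(1)=1,f(2)=2,f(4)=4,f(5)=5,f(10)=10,f(20)=20 ⇒ 42
[q^21] f(1)=1,f(3)=3,f(7)=7,f(21)=21 ⇒ 32
d|28:{28,14,7,4,2,1}  Σf=28+14+7+4+2+1=56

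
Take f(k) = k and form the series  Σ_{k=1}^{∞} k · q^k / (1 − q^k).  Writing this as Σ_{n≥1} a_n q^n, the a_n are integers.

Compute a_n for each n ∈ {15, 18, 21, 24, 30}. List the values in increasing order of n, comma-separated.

d|15:{1,3,5,15}  Σf=1+3+5+15=24
n=18: 1·18 2·9 3·6 6·3 9·2 18·1  f→[1+2+3+6+9+18]=39
q^21  k|21↦f(k): 1:1 3:3 7:7 21:21  a_21=32
q^24  k|24↦f(k): 24:24 12:12 8:8 6:6 4:4 3:3 2:2 1:1  a_24=60
d|30:{1,2,3,5,6,10,15,30}  Σf=1+2+3+5+6+10+15+30=72

24, 39, 32, 60, 72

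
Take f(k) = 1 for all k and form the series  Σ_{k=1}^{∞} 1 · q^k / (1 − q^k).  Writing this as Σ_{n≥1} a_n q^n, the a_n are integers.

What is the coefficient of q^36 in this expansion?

a_36 = 9

n=36: 1·36 2·18 3·12 4·9 6·6 9·4 12·3 18·2 36·1  f→[1+1+1+1+1+1+1+1+1]=9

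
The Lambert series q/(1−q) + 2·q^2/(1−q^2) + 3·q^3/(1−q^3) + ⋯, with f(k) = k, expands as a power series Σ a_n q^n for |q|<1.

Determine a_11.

a_11 = 12

[q^11] f(11)=11,f(1)=1 ⇒ 12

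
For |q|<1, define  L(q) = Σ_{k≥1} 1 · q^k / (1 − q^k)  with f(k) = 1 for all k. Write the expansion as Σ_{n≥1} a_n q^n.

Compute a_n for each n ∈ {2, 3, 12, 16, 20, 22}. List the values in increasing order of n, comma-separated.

d|2:{2,1}  Σf=1+1=2
n=3: 3·1 1·3  f→[1+1]=2
n=12: 1·12 2·6 3·4 4·3 6·2 12·1  f→[1+1+1+1+1+1]=6
d|16:{1,2,4,8,16}  Σf=1+1+1+1+1=5
d|20:{20,10,5,4,2,1}  Σf=1+1+1+1+1+1=6
n=22: 22·1 11·2 2·11 1·22  f→[1+1+1+1]=4

2, 2, 6, 5, 6, 4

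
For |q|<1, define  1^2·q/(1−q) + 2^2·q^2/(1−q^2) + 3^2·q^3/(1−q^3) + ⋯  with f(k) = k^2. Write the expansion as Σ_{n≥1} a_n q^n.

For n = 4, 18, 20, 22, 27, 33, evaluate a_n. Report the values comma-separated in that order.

n=4: 4·1 2·2 1·4  f→[16+4+1]=21
n=18: 1·18 2·9 3·6 6·3 9·2 18·1  f→[1+4+9+36+81+324]=455
d|20:{20,10,5,4,2,1}  Σf=400+100+25+16+4+1=546
q^22  k|22↦f(k): 1:1 2:4 11:121 22:484  a_22=610
[q^27] f(27)=729,f(9)=81,f(3)=9,f(1)=1 ⇒ 820
[q^33] f(1)=1,f(3)=9,f(11)=121,f(33)=1089 ⇒ 1220

21, 455, 546, 610, 820, 1220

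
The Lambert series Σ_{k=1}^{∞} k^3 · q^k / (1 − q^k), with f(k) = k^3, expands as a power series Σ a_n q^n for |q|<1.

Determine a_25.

a_25 = 15751

q^25  k|25↦f(k): 1:1 5:125 25:15625  a_25=15751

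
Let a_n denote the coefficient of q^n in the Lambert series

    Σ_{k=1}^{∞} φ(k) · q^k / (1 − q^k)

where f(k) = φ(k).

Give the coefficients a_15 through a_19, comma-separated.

q^15  k|15↦φ(k): 1:1 3:2 5:4 15:8  a_15=15
d|16:{16,8,4,2,1}  Σφ=8+4+2+1+1=16
[q^17] φ(17)=16,φ(1)=1 ⇒ 17
d|18:{18,9,6,3,2,1}  Σφ=6+6+2+2+1+1=18
q^19  k|19↦φ(k): 19:18 1:1  a_19=19

15, 16, 17, 18, 19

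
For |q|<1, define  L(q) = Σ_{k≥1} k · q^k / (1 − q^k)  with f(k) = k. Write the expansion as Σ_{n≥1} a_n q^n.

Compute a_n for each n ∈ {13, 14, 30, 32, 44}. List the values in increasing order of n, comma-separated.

14, 24, 72, 63, 84

d|13:{13,1}  Σf=13+1=14
q^14  k|14↦f(k): 1:1 2:2 7:7 14:14  a_14=24
q^30  k|30↦f(k): 30:30 15:15 10:10 6:6 5:5 3:3 2:2 1:1  a_30=72
d|32:{32,16,8,4,2,1}  Σf=32+16+8+4+2+1=63
[q^44] f(1)=1,f(2)=2,f(4)=4,f(11)=11,f(22)=22,f(44)=44 ⇒ 84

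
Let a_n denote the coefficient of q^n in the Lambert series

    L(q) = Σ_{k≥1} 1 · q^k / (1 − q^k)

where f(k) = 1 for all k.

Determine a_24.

d|24:{24,12,8,6,4,3,2,1}  Σf=1+1+1+1+1+1+1+1=8

a_24 = 8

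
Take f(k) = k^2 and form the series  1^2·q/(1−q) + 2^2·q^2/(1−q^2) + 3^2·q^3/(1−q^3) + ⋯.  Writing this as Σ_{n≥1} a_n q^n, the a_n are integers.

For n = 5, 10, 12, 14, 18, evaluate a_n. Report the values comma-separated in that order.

d|5:{5,1}  Σf=25+1=26
q^10  k|10↦f(k): 10:100 5:25 2:4 1:1  a_10=130
[q^12] f(1)=1,f(2)=4,f(3)=9,f(4)=16,f(6)=36,f(12)=144 ⇒ 210
[q^14] f(1)=1,f(2)=4,f(7)=49,f(14)=196 ⇒ 250
[q^18] f(18)=324,f(9)=81,f(6)=36,f(3)=9,f(2)=4,f(1)=1 ⇒ 455

26, 130, 210, 250, 455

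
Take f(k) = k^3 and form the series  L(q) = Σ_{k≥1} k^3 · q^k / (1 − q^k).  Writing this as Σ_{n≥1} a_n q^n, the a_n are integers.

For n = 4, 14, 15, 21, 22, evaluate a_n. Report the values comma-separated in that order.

q^4  k|4↦f(k): 1:1 2:8 4:64  a_4=73
q^14  k|14↦f(k): 14:2744 7:343 2:8 1:1  a_14=3096
d|15:{1,3,5,15}  Σf=1+27+125+3375=3528
q^21  k|21↦f(k): 1:1 3:27 7:343 21:9261  a_21=9632
q^22  k|22↦f(k): 1:1 2:8 11:1331 22:10648  a_22=11988

73, 3096, 3528, 9632, 11988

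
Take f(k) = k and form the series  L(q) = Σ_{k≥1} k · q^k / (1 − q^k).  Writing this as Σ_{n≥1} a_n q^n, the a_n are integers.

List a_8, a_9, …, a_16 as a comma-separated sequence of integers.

d|8:{8,4,2,1}  Σf=8+4+2+1=15
n=9: 1·9 3·3 9·1  f→[1+3+9]=13
[q^10] f(1)=1,f(2)=2,f(5)=5,f(10)=10 ⇒ 18
n=11: 1·11 11·1  f→[1+11]=12
d|12:{12,6,4,3,2,1}  Σf=12+6+4+3+2+1=28
d|13:{13,1}  Σf=13+1=14
n=14: 1·14 2·7 7·2 14·1  f→[1+2+7+14]=24
d|15:{1,3,5,15}  Σf=1+3+5+15=24
q^16  k|16↦f(k): 1:1 2:2 4:4 8:8 16:16  a_16=31

15, 13, 18, 12, 28, 14, 24, 24, 31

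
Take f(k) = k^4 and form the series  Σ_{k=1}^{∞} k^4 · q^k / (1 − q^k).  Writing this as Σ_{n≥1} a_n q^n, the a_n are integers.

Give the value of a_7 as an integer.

n=7: 7·1 1·7  f→[2401+1]=2402

a_7 = 2402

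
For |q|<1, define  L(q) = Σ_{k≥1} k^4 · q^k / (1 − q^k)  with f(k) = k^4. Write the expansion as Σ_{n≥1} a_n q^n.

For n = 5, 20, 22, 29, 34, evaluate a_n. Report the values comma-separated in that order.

626, 170898, 248914, 707282, 1419874

[q^5] f(1)=1,f(5)=625 ⇒ 626
[q^20] f(20)=160000,f(10)=10000,f(5)=625,f(4)=256,f(2)=16,f(1)=1 ⇒ 170898
[q^22] f(22)=234256,f(11)=14641,f(2)=16,f(1)=1 ⇒ 248914
[q^29] f(1)=1,f(29)=707281 ⇒ 707282
n=34: 34·1 17·2 2·17 1·34  f→[1336336+83521+16+1]=1419874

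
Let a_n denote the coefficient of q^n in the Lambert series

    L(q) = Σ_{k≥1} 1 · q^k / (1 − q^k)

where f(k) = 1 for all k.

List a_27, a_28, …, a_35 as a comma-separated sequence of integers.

4, 6, 2, 8, 2, 6, 4, 4, 4

d|27:{27,9,3,1}  Σf=1+1+1+1=4
n=28: 28·1 14·2 7·4 4·7 2·14 1·28  f→[1+1+1+1+1+1]=6
[q^29] f(1)=1,f(29)=1 ⇒ 2
[q^30] f(30)=1,f(15)=1,f(10)=1,f(6)=1,f(5)=1,f(3)=1,f(2)=1,f(1)=1 ⇒ 8
q^31  k|31↦f(k): 31:1 1:1  a_31=2
q^32  k|32↦f(k): 1:1 2:1 4:1 8:1 16:1 32:1  a_32=6
q^33  k|33↦f(k): 1:1 3:1 11:1 33:1  a_33=4
d|34:{1,2,17,34}  Σf=1+1+1+1=4
n=35: 1·35 5·7 7·5 35·1  f→[1+1+1+1]=4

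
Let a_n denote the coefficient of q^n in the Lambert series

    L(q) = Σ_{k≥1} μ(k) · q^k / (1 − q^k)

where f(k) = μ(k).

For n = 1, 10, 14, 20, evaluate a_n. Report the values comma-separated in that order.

1, 0, 0, 0

q^1  k|1↦μ(k): 1:1  a_1=1
q^10  k|10↦μ(k): 1:1 2:-1 5:-1 10:1  a_10=0
[q^14] μ(14)=1,μ(7)=-1,μ(2)=-1,μ(1)=1 ⇒ 0
[q^20] μ(20)=0,μ(10)=1,μ(5)=-1,μ(4)=0,μ(2)=-1,μ(1)=1 ⇒ 0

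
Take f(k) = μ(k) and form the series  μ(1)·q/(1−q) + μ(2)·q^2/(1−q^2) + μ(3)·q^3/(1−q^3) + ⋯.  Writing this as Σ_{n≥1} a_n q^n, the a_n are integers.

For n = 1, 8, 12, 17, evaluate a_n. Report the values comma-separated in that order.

1, 0, 0, 0

n=1: 1·1  μ→[1]=1
n=8: 1·8 2·4 4·2 8·1  μ→[1+(-1)+0+0]=0
n=12: 1·12 2·6 3·4 4·3 6·2 12·1  μ→[1+(-1)+(-1)+0+1+0]=0
d|17:{1,17}  Σμ=1+(-1)=0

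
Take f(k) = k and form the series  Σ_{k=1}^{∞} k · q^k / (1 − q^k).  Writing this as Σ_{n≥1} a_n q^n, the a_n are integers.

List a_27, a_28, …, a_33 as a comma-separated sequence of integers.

40, 56, 30, 72, 32, 63, 48

q^27  k|27↦f(k): 1:1 3:3 9:9 27:27  a_27=40
[q^28] f(28)=28,f(14)=14,f(7)=7,f(4)=4,f(2)=2,f(1)=1 ⇒ 56
d|29:{1,29}  Σf=1+29=30
n=30: 1·30 2·15 3·10 5·6 6·5 10·3 15·2 30·1  f→[1+2+3+5+6+10+15+30]=72
q^31  k|31↦f(k): 31:31 1:1  a_31=32
d|32:{1,2,4,8,16,32}  Σf=1+2+4+8+16+32=63
d|33:{1,3,11,33}  Σf=1+3+11+33=48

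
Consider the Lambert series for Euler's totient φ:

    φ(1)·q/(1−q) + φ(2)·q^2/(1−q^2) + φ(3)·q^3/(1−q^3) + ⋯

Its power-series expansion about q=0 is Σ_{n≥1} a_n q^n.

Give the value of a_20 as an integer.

q^20  k|20↦φ(k): 20:8 10:4 5:4 4:2 2:1 1:1  a_20=20

a_20 = 20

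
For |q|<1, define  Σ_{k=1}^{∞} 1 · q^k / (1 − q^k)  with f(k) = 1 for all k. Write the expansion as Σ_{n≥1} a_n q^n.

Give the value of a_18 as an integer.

a_18 = 6

d|18:{18,9,6,3,2,1}  Σf=1+1+1+1+1+1=6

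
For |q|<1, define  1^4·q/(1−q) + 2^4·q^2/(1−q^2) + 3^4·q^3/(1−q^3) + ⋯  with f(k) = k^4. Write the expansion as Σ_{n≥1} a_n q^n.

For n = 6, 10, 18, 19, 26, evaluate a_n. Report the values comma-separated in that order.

1394, 10642, 112931, 130322, 485554

q^6  k|6↦f(k): 6:1296 3:81 2:16 1:1  a_6=1394
[q^10] f(10)=10000,f(5)=625,f(2)=16,f(1)=1 ⇒ 10642
d|18:{18,9,6,3,2,1}  Σf=104976+6561+1296+81+16+1=112931
d|19:{1,19}  Σf=1+130321=130322
q^26  k|26↦f(k): 26:456976 13:28561 2:16 1:1  a_26=485554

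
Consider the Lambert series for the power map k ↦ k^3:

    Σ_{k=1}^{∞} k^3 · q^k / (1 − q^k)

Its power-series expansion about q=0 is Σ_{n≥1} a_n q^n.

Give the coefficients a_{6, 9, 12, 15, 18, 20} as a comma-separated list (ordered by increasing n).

252, 757, 2044, 3528, 6813, 9198

q^6  k|6↦f(k): 1:1 2:8 3:27 6:216  a_6=252
n=9: 1·9 3·3 9·1  f→[1+27+729]=757
d|12:{1,2,3,4,6,12}  Σf=1+8+27+64+216+1728=2044
q^15  k|15↦f(k): 1:1 3:27 5:125 15:3375  a_15=3528
n=18: 1·18 2·9 3·6 6·3 9·2 18·1  f→[1+8+27+216+729+5832]=6813
q^20  k|20↦f(k): 20:8000 10:1000 5:125 4:64 2:8 1:1  a_20=9198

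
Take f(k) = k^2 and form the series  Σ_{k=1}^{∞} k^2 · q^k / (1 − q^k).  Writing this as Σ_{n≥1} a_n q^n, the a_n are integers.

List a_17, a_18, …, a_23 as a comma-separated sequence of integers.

290, 455, 362, 546, 500, 610, 530

d|17:{17,1}  Σf=289+1=290
n=18: 18·1 9·2 6·3 3·6 2·9 1·18  f→[324+81+36+9+4+1]=455
[q^19] f(19)=361,f(1)=1 ⇒ 362
[q^20] f(1)=1,f(2)=4,f(4)=16,f(5)=25,f(10)=100,f(20)=400 ⇒ 546
[q^21] f(1)=1,f(3)=9,f(7)=49,f(21)=441 ⇒ 500
[q^22] f(1)=1,f(2)=4,f(11)=121,f(22)=484 ⇒ 610
d|23:{23,1}  Σf=529+1=530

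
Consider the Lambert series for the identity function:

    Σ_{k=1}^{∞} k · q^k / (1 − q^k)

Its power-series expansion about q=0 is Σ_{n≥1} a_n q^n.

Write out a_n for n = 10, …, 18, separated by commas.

d|10:{10,5,2,1}  Σf=10+5+2+1=18
d|11:{11,1}  Σf=11+1=12
[q^12] f(12)=12,f(6)=6,f(4)=4,f(3)=3,f(2)=2,f(1)=1 ⇒ 28
d|13:{1,13}  Σf=1+13=14
d|14:{1,2,7,14}  Σf=1+2+7+14=24
d|15:{1,3,5,15}  Σf=1+3+5+15=24
n=16: 1·16 2·8 4·4 8·2 16·1  f→[1+2+4+8+16]=31
[q^17] f(1)=1,f(17)=17 ⇒ 18
q^18  k|18↦f(k): 18:18 9:9 6:6 3:3 2:2 1:1  a_18=39

18, 12, 28, 14, 24, 24, 31, 18, 39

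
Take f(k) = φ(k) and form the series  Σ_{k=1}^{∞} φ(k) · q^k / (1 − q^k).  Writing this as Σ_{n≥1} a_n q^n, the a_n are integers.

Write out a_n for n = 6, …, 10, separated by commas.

n=6: 6·1 3·2 2·3 1·6  φ→[2+2+1+1]=6
[q^7] φ(7)=6,φ(1)=1 ⇒ 7
q^8  k|8↦φ(k): 1:1 2:1 4:2 8:4  a_8=8
q^9  k|9↦φ(k): 1:1 3:2 9:6  a_9=9
d|10:{10,5,2,1}  Σφ=4+4+1+1=10

6, 7, 8, 9, 10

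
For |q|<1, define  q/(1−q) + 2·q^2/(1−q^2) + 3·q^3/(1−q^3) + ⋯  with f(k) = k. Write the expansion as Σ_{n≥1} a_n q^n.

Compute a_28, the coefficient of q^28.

n=28: 1·28 2·14 4·7 7·4 14·2 28·1  f→[1+2+4+7+14+28]=56

a_28 = 56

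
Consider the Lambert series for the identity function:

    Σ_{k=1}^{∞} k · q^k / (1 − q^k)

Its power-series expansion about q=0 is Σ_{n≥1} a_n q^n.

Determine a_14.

a_14 = 24

[q^14] f(14)=14,f(7)=7,f(2)=2,f(1)=1 ⇒ 24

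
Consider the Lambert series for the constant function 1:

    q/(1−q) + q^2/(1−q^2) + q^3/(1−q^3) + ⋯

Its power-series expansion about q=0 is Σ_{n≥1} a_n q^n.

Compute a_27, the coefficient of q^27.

[q^27] f(27)=1,f(9)=1,f(3)=1,f(1)=1 ⇒ 4

a_27 = 4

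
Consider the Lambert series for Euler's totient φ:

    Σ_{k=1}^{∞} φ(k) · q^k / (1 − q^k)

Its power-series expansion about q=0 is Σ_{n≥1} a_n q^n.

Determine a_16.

[q^16] φ(1)=1,φ(2)=1,φ(4)=2,φ(8)=4,φ(16)=8 ⇒ 16

a_16 = 16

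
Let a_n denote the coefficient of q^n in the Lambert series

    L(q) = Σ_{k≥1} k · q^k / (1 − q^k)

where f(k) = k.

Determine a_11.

a_11 = 12

q^11  k|11↦f(k): 1:1 11:11  a_11=12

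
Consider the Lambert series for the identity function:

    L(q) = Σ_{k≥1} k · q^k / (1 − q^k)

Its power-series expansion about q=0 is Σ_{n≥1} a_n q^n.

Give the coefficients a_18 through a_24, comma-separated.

39, 20, 42, 32, 36, 24, 60

d|18:{18,9,6,3,2,1}  Σf=18+9+6+3+2+1=39
[q^19] f(19)=19,f(1)=1 ⇒ 20
[q^20] f(1)=1,f(2)=2,f(4)=4,f(5)=5,f(10)=10,f(20)=20 ⇒ 42
n=21: 1·21 3·7 7·3 21·1  f→[1+3+7+21]=32
[q^22] f(1)=1,f(2)=2,f(11)=11,f(22)=22 ⇒ 36
n=23: 1·23 23·1  f→[1+23]=24
d|24:{24,12,8,6,4,3,2,1}  Σf=24+12+8+6+4+3+2+1=60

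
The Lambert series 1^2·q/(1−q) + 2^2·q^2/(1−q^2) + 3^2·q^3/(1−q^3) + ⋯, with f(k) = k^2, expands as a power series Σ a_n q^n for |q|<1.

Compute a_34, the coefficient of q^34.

a_34 = 1450

d|34:{1,2,17,34}  Σf=1+4+289+1156=1450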